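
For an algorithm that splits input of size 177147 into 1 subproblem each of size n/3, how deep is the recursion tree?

For divide and conquer with division factor 3:

Problem sizes at each level:
Level 0: 177147
Level 1: 59049
Level 2: 19683
Level 3: 6561
Level 4: 2187
Level 5: 729
Level 6: 243
Level 7: 81
Level 8: 27
Level 9: 9
Level 10: 3
Level 11: 1

The root is level 0 and the size-1 base case is level 11 (the tree spans levels 0 through 11, i.e. 12 levels counting the root), so the depth is the number of divisions: log_3(177147) = 11

The recursion tree depth is log_3(177147) = 11. At each level, the problem size is divided by 3, so it takes 11 divisions to reduce to a base case of size 1. The algorithm makes 1 recursive call at each level.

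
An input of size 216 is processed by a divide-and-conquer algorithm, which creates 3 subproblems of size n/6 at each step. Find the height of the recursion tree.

For divide and conquer with division factor 6:

Problem sizes at each level:
Level 0: 216
Level 1: 36
Level 2: 6
Level 3: 1

The root is level 0 and the size-1 base case is level 3 (the tree spans levels 0 through 3, i.e. 4 levels counting the root), so the depth is the number of divisions: log_6(216) = 3

The recursion tree depth is log_6(216) = 3. At each level, the problem size is divided by 6, so it takes 3 divisions to reduce to a base case of size 1. The algorithm makes 3 recursive calls at each level.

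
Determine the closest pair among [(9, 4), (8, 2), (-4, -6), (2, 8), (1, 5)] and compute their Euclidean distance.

Computing all pairwise distances among 5 points:

d((9, 4), (8, 2)) = 2.2361 <-- minimum
d((9, 4), (-4, -6)) = 16.4012
d((9, 4), (2, 8)) = 8.0623
d((9, 4), (1, 5)) = 8.0623
d((8, 2), (-4, -6)) = 14.4222
d((8, 2), (2, 8)) = 8.4853
d((8, 2), (1, 5)) = 7.6158
d((-4, -6), (2, 8)) = 15.2315
d((-4, -6), (1, 5)) = 12.083
d((2, 8), (1, 5)) = 3.1623

Closest pair: (9, 4) and (8, 2) with distance 2.2361

The closest pair is (9, 4) and (8, 2) with Euclidean distance 2.2361. For 5 points, brute-force pairwise comparison is shown above. For large n, the divide-and-conquer algorithm (sort by x, recurse on halves, check the dividing strip) achieves O(n log n).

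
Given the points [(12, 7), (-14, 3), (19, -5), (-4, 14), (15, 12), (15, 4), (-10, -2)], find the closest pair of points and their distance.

Computing all pairwise distances among 7 points:

d((12, 7), (-14, 3)) = 26.3059
d((12, 7), (19, -5)) = 13.8924
d((12, 7), (-4, 14)) = 17.4642
d((12, 7), (15, 12)) = 5.831
d((12, 7), (15, 4)) = 4.2426 <-- minimum
d((12, 7), (-10, -2)) = 23.7697
d((-14, 3), (19, -5)) = 33.9559
d((-14, 3), (-4, 14)) = 14.8661
d((-14, 3), (15, 12)) = 30.3645
d((-14, 3), (15, 4)) = 29.0172
d((-14, 3), (-10, -2)) = 6.4031
d((19, -5), (-4, 14)) = 29.8329
d((19, -5), (15, 12)) = 17.4642
d((19, -5), (15, 4)) = 9.8489
d((19, -5), (-10, -2)) = 29.1548
d((-4, 14), (15, 12)) = 19.105
d((-4, 14), (15, 4)) = 21.4709
d((-4, 14), (-10, -2)) = 17.088
d((15, 12), (15, 4)) = 8.0
d((15, 12), (-10, -2)) = 28.6531
d((15, 4), (-10, -2)) = 25.7099

Closest pair: (12, 7) and (15, 4) with distance 4.2426

The closest pair is (12, 7) and (15, 4) with Euclidean distance 4.2426. For 7 points, brute-force pairwise comparison is shown above. For large n, the divide-and-conquer algorithm (sort by x, recurse on halves, check the dividing strip) achieves O(n log n).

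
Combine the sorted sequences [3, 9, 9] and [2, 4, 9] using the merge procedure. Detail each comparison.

Merging process:

Compare 3 vs 2: take 2 from right. Merged: [2]
Compare 3 vs 4: take 3 from left. Merged: [2, 3]
Compare 9 vs 4: take 4 from right. Merged: [2, 3, 4]
Compare 9 vs 9: take 9 from left. Merged: [2, 3, 4, 9]
Compare 9 vs 9: take 9 from left. Merged: [2, 3, 4, 9, 9]
Append remaining from right: [9]. Merged: [2, 3, 4, 9, 9, 9]

Final merged array: [2, 3, 4, 9, 9, 9]
Total comparisons: 5

The merged array is [2, 3, 4, 9, 9, 9], requiring 5 comparisons. The merge step runs in O(n) time where n is the total number of elements.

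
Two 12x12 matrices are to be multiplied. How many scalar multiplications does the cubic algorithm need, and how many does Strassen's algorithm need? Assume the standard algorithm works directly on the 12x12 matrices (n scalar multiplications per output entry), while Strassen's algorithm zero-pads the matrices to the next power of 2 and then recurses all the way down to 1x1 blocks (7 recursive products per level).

Matrix multiplication for 12x12 matrices:

Strassen's algorithm requires power-of-2 dimensions. Pad 12x12 to 16x16 (next power of 2).

Standard algorithm: 12^3 = 1728 multiplications
Strassen's algorithm: 7^(log2(16)) = 7^4 = 2401 multiplications
Difference: 1728 - 2401 = -673 (Strassen uses MORE here due to padding overhead — for small or just-over-power-of-2 n, padding can outweigh the per-level savings)

Standard: 1728 multiplications (12^3). Strassen: 2401 multiplications (7^4, after padding to 16x16). Strassen reduces 8 recursive multiplications to 7 at each level.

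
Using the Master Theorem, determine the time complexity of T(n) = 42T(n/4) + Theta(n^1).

Master Theorem for T(n) = 42T(n/4) + O(n^1):

a = 42, b = 4, c = 1
log_b(a) = log_4(42) = 2.6962

Case 1: c = 1 < log_4(42) = 2.6962
T(n) = O(n^(log_4 42))

For T(n) = 42T(n/4) + O(n^1): log_4(42) = 2.6962. This is Case 1 of the Master Theorem (c < log_b(a), work dominated by leaves), giving O(n^(log_4 42)).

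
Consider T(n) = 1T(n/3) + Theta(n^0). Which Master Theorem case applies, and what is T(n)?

Master Theorem for T(n) = 1T(n/3) + O(n^0):

a = 1, b = 3, c = 0
log_b(a) = log_3(1) = 0.0000

Case 2: c = 0 = log_3(1) = 0.0000
T(n) = O(n^0 log n) = O(log n)

For T(n) = 1T(n/3) + O(n^0): log_3(1) = 0.0000. This is Case 2 of the Master Theorem (c = log_b(a), equal work at all levels), giving O(log n).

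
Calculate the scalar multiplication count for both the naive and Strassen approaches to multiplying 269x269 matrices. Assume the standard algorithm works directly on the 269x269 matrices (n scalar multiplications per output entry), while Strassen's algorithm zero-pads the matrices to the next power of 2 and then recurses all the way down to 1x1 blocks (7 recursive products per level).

Matrix multiplication for 269x269 matrices:

Strassen's algorithm requires power-of-2 dimensions. Pad 269x269 to 512x512 (next power of 2).

Standard algorithm: 269^3 = 19465109 multiplications
Strassen's algorithm: 7^(log2(512)) = 7^9 = 40353607 multiplications
Difference: 19465109 - 40353607 = -20888498 (Strassen uses MORE here due to padding overhead — for small or just-over-power-of-2 n, padding can outweigh the per-level savings)

Standard: 19465109 multiplications (269^3). Strassen: 40353607 multiplications (7^9, after padding to 512x512). Strassen reduces 8 recursive multiplications to 7 at each level.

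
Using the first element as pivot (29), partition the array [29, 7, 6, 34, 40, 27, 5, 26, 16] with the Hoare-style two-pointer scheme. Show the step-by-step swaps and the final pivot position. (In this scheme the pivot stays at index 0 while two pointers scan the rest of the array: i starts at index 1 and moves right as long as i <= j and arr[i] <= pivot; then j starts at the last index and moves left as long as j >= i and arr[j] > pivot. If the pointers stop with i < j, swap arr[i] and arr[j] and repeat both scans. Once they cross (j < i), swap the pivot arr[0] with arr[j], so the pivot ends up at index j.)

Hoare-style two-pointer partition with pivot = 29:

Initial array: [29, 7, 6, 34, 40, 27, 5, 26, 16]

Pointers start at i = 1, j = 8.
i stops at index 3 (arr[3]=34 > 29), j stops at index 8 (arr[8]=16 <= 29): swap arr[3] and arr[8], array becomes [29, 7, 6, 16, 40, 27, 5, 26, 34]
i stops at index 4 (arr[4]=40 > 29), j stops at index 7 (arr[7]=26 <= 29): swap arr[4] and arr[7], array becomes [29, 7, 6, 16, 26, 27, 5, 40, 34]
i ends at 7, j ends at 6: the pointers have crossed (j < i), so scanning stops.

Swap pivot arr[0] with arr[6] to place pivot at position 6: [5, 7, 6, 16, 26, 27, 29, 40, 34]
Pivot position: 6

After partitioning with pivot 29, the array becomes [5, 7, 6, 16, 26, 27, 29, 40, 34]. The pivot is placed at index 6. All elements to the left of the pivot are <= 29, and all elements to the right are > 29.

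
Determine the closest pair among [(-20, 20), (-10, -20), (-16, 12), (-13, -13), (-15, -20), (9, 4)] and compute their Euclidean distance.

Computing all pairwise distances among 6 points:

d((-20, 20), (-10, -20)) = 41.2311
d((-20, 20), (-16, 12)) = 8.9443
d((-20, 20), (-13, -13)) = 33.7343
d((-20, 20), (-15, -20)) = 40.3113
d((-20, 20), (9, 4)) = 33.121
d((-10, -20), (-16, 12)) = 32.5576
d((-10, -20), (-13, -13)) = 7.6158
d((-10, -20), (-15, -20)) = 5.0 <-- minimum
d((-10, -20), (9, 4)) = 30.6105
d((-16, 12), (-13, -13)) = 25.1794
d((-16, 12), (-15, -20)) = 32.0156
d((-16, 12), (9, 4)) = 26.2488
d((-13, -13), (-15, -20)) = 7.2801
d((-13, -13), (9, 4)) = 27.8029
d((-15, -20), (9, 4)) = 33.9411

Closest pair: (-10, -20) and (-15, -20) with distance 5.0

The closest pair is (-10, -20) and (-15, -20) with Euclidean distance 5.0. For 6 points, brute-force pairwise comparison is shown above. For large n, the divide-and-conquer algorithm (sort by x, recurse on halves, check the dividing strip) achieves O(n log n).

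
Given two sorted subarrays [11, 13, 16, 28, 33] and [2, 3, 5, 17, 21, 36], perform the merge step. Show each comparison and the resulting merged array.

Merging process:

Compare 11 vs 2: take 2 from right. Merged: [2]
Compare 11 vs 3: take 3 from right. Merged: [2, 3]
Compare 11 vs 5: take 5 from right. Merged: [2, 3, 5]
Compare 11 vs 17: take 11 from left. Merged: [2, 3, 5, 11]
Compare 13 vs 17: take 13 from left. Merged: [2, 3, 5, 11, 13]
Compare 16 vs 17: take 16 from left. Merged: [2, 3, 5, 11, 13, 16]
Compare 28 vs 17: take 17 from right. Merged: [2, 3, 5, 11, 13, 16, 17]
Compare 28 vs 21: take 21 from right. Merged: [2, 3, 5, 11, 13, 16, 17, 21]
Compare 28 vs 36: take 28 from left. Merged: [2, 3, 5, 11, 13, 16, 17, 21, 28]
Compare 33 vs 36: take 33 from left. Merged: [2, 3, 5, 11, 13, 16, 17, 21, 28, 33]
Append remaining from right: [36]. Merged: [2, 3, 5, 11, 13, 16, 17, 21, 28, 33, 36]

Final merged array: [2, 3, 5, 11, 13, 16, 17, 21, 28, 33, 36]
Total comparisons: 10

The merged array is [2, 3, 5, 11, 13, 16, 17, 21, 28, 33, 36], requiring 10 comparisons. The merge step runs in O(n) time where n is the total number of elements.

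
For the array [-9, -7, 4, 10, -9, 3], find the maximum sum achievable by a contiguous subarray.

Using Kadane's algorithm on [-9, -7, 4, 10, -9, 3]:

Scanning through the array:
Position 1 (value -7): max_ending_here = -7, max_so_far = -7
Position 2 (value 4): max_ending_here = 4, max_so_far = 4
Position 3 (value 10): max_ending_here = 14, max_so_far = 14
Position 4 (value -9): max_ending_here = 5, max_so_far = 14
Position 5 (value 3): max_ending_here = 8, max_so_far = 14

Maximum subarray: [4, 10]
Maximum sum: 14

The maximum subarray is [4, 10] with sum 14. This subarray runs from index 2 to index 3.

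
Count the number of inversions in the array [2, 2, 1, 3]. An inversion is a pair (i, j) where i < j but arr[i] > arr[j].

Finding inversions in [2, 2, 1, 3]:

(0, 2): arr[0]=2 > arr[2]=1
(1, 2): arr[1]=2 > arr[2]=1

Total inversions: 2

The array has 2 inversion(s): (0,2), (1,2). Each pair (i,j) satisfies i < j and arr[i] > arr[j].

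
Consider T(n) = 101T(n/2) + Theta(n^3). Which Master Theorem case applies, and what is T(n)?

Master Theorem for T(n) = 101T(n/2) + O(n^3):

a = 101, b = 2, c = 3
log_b(a) = log_2(101) = 6.6582

Case 1: c = 3 < log_2(101) = 6.6582
T(n) = O(n^(log_2 101))

For T(n) = 101T(n/2) + O(n^3): log_2(101) = 6.6582. This is Case 1 of the Master Theorem (c < log_b(a), work dominated by leaves), giving O(n^(log_2 101)).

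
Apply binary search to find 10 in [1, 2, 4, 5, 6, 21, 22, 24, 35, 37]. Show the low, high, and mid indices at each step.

Binary search for 10 in [1, 2, 4, 5, 6, 21, 22, 24, 35, 37]:

lo=0, hi=9, mid=4, arr[mid]=6 -> 6 < 10, search right half
lo=5, hi=9, mid=7, arr[mid]=24 -> 24 > 10, search left half
lo=5, hi=6, mid=5, arr[mid]=21 -> 21 > 10, search left half
lo=5 > hi=4, target 10 not found

Binary search determines that 10 is not in the array after 3 comparisons. The search space was exhausted without finding the target.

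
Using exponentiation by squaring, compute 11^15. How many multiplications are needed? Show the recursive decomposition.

Computing 11^15 by squaring (build up from 11^1; each line after the first costs one multiplication):

11^1 = 11
11^2 = (11^1)^2 = 11^2 = 121
11^3 = 11 * 11^2 = 11 * 121 = 1331
11^6 = (11^3)^2 = 1331^2 = 1771561
11^7 = 11 * 11^6 = 11 * 1771561 = 19487171
11^14 = (11^7)^2 = 19487171^2 = 379749833583241
11^15 = 11 * 11^14 = 11 * 379749833583241 = 4177248169415651

Result: 4177248169415651
Multiplications needed: 6 (6 lines after 11^1)

11^15 = 4177248169415651. Using exponentiation by squaring, this requires 6 multiplications. The key idea: if the exponent is even, square the half-power; if odd, multiply by the base once.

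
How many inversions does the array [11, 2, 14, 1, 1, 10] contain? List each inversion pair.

Finding inversions in [11, 2, 14, 1, 1, 10]:

(0, 1): arr[0]=11 > arr[1]=2
(0, 3): arr[0]=11 > arr[3]=1
(0, 4): arr[0]=11 > arr[4]=1
(0, 5): arr[0]=11 > arr[5]=10
(1, 3): arr[1]=2 > arr[3]=1
(1, 4): arr[1]=2 > arr[4]=1
(2, 3): arr[2]=14 > arr[3]=1
(2, 4): arr[2]=14 > arr[4]=1
(2, 5): arr[2]=14 > arr[5]=10

Total inversions: 9

The array has 9 inversion(s): (0,1), (0,3), (0,4), (0,5), (1,3), (1,4), (2,3), (2,4), (2,5). Each pair (i,j) satisfies i < j and arr[i] > arr[j].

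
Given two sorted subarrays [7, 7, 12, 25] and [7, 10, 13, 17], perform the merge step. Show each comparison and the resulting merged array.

Merging process:

Compare 7 vs 7: take 7 from left. Merged: [7]
Compare 7 vs 7: take 7 from left. Merged: [7, 7]
Compare 12 vs 7: take 7 from right. Merged: [7, 7, 7]
Compare 12 vs 10: take 10 from right. Merged: [7, 7, 7, 10]
Compare 12 vs 13: take 12 from left. Merged: [7, 7, 7, 10, 12]
Compare 25 vs 13: take 13 from right. Merged: [7, 7, 7, 10, 12, 13]
Compare 25 vs 17: take 17 from right. Merged: [7, 7, 7, 10, 12, 13, 17]
Append remaining from left: [25]. Merged: [7, 7, 7, 10, 12, 13, 17, 25]

Final merged array: [7, 7, 7, 10, 12, 13, 17, 25]
Total comparisons: 7

The merged array is [7, 7, 7, 10, 12, 13, 17, 25], requiring 7 comparisons. The merge step runs in O(n) time where n is the total number of elements.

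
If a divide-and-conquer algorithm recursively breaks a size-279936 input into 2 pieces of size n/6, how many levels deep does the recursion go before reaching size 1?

For divide and conquer with division factor 6:

Problem sizes at each level:
Level 0: 279936
Level 1: 46656
Level 2: 7776
Level 3: 1296
Level 4: 216
Level 5: 36
Level 6: 6
Level 7: 1

The root is level 0 and the size-1 base case is level 7 (the tree spans levels 0 through 7, i.e. 8 levels counting the root), so the depth is the number of divisions: log_6(279936) = 7

The recursion tree depth is log_6(279936) = 7. At each level, the problem size is divided by 6, so it takes 7 divisions to reduce to a base case of size 1. The algorithm makes 2 recursive calls at each level.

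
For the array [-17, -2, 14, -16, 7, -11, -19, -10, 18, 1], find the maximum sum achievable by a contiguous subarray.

Using Kadane's algorithm on [-17, -2, 14, -16, 7, -11, -19, -10, 18, 1]:

Scanning through the array:
Position 1 (value -2): max_ending_here = -2, max_so_far = -2
Position 2 (value 14): max_ending_here = 14, max_so_far = 14
Position 3 (value -16): max_ending_here = -2, max_so_far = 14
Position 4 (value 7): max_ending_here = 7, max_so_far = 14
Position 5 (value -11): max_ending_here = -4, max_so_far = 14
Position 6 (value -19): max_ending_here = -19, max_so_far = 14
Position 7 (value -10): max_ending_here = -10, max_so_far = 14
Position 8 (value 18): max_ending_here = 18, max_so_far = 18
Position 9 (value 1): max_ending_here = 19, max_so_far = 19

Maximum subarray: [18, 1]
Maximum sum: 19

The maximum subarray is [18, 1] with sum 19. This subarray runs from index 8 to index 9.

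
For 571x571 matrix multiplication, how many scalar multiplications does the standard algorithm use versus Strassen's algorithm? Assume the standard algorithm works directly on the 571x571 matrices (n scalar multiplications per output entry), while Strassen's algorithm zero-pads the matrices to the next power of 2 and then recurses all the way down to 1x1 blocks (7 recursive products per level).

Matrix multiplication for 571x571 matrices:

Strassen's algorithm requires power-of-2 dimensions. Pad 571x571 to 1024x1024 (next power of 2).

Standard algorithm: 571^3 = 186169411 multiplications
Strassen's algorithm: 7^(log2(1024)) = 7^10 = 282475249 multiplications
Difference: 186169411 - 282475249 = -96305838 (Strassen uses MORE here due to padding overhead — for small or just-over-power-of-2 n, padding can outweigh the per-level savings)

Standard: 186169411 multiplications (571^3). Strassen: 282475249 multiplications (7^10, after padding to 1024x1024). Strassen reduces 8 recursive multiplications to 7 at each level.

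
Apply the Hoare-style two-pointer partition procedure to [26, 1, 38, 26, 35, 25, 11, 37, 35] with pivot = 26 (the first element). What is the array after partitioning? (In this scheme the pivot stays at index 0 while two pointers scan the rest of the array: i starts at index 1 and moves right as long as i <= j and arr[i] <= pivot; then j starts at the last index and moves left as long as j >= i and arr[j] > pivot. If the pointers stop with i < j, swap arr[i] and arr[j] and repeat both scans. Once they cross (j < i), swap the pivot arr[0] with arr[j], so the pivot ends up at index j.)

Hoare-style two-pointer partition with pivot = 26:

Initial array: [26, 1, 38, 26, 35, 25, 11, 37, 35]

Pointers start at i = 1, j = 8.
i stops at index 2 (arr[2]=38 > 26), j stops at index 6 (arr[6]=11 <= 26): swap arr[2] and arr[6], array becomes [26, 1, 11, 26, 35, 25, 38, 37, 35]
i stops at index 4 (arr[4]=35 > 26), j stops at index 5 (arr[5]=25 <= 26): swap arr[4] and arr[5], array becomes [26, 1, 11, 26, 25, 35, 38, 37, 35]
i ends at 5, j ends at 4: the pointers have crossed (j < i), so scanning stops.

Swap pivot arr[0] with arr[4] to place pivot at position 4: [25, 1, 11, 26, 26, 35, 38, 37, 35]
Pivot position: 4

After partitioning with pivot 26, the array becomes [25, 1, 11, 26, 26, 35, 38, 37, 35]. The pivot is placed at index 4. All elements to the left of the pivot are <= 26, and all elements to the right are > 26.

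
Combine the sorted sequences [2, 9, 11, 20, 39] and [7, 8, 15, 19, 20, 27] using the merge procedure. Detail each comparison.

Merging process:

Compare 2 vs 7: take 2 from left. Merged: [2]
Compare 9 vs 7: take 7 from right. Merged: [2, 7]
Compare 9 vs 8: take 8 from right. Merged: [2, 7, 8]
Compare 9 vs 15: take 9 from left. Merged: [2, 7, 8, 9]
Compare 11 vs 15: take 11 from left. Merged: [2, 7, 8, 9, 11]
Compare 20 vs 15: take 15 from right. Merged: [2, 7, 8, 9, 11, 15]
Compare 20 vs 19: take 19 from right. Merged: [2, 7, 8, 9, 11, 15, 19]
Compare 20 vs 20: take 20 from left. Merged: [2, 7, 8, 9, 11, 15, 19, 20]
Compare 39 vs 20: take 20 from right. Merged: [2, 7, 8, 9, 11, 15, 19, 20, 20]
Compare 39 vs 27: take 27 from right. Merged: [2, 7, 8, 9, 11, 15, 19, 20, 20, 27]
Append remaining from left: [39]. Merged: [2, 7, 8, 9, 11, 15, 19, 20, 20, 27, 39]

Final merged array: [2, 7, 8, 9, 11, 15, 19, 20, 20, 27, 39]
Total comparisons: 10

The merged array is [2, 7, 8, 9, 11, 15, 19, 20, 20, 27, 39], requiring 10 comparisons. The merge step runs in O(n) time where n is the total number of elements.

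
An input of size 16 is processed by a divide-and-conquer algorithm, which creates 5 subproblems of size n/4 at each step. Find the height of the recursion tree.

For divide and conquer with division factor 4:

Problem sizes at each level:
Level 0: 16
Level 1: 4
Level 2: 1

The root is level 0 and the size-1 base case is level 2 (the tree spans levels 0 through 2, i.e. 3 levels counting the root), so the depth is the number of divisions: log_4(16) = 2

The recursion tree depth is log_4(16) = 2. At each level, the problem size is divided by 4, so it takes 2 divisions to reduce to a base case of size 1. The algorithm makes 5 recursive calls at each level.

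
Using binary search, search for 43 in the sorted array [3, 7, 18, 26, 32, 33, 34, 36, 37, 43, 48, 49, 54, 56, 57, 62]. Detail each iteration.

Binary search for 43 in [3, 7, 18, 26, 32, 33, 34, 36, 37, 43, 48, 49, 54, 56, 57, 62]:

lo=0, hi=15, mid=7, arr[mid]=36 -> 36 < 43, search right half
lo=8, hi=15, mid=11, arr[mid]=49 -> 49 > 43, search left half
lo=8, hi=10, mid=9, arr[mid]=43 -> Found target at index 9!

Binary search finds 43 at index 9 after 3 comparisons. The search repeatedly halves the search space by comparing with the middle element.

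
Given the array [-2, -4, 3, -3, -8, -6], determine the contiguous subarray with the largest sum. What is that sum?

Using Kadane's algorithm on [-2, -4, 3, -3, -8, -6]:

Scanning through the array:
Position 1 (value -4): max_ending_here = -4, max_so_far = -2
Position 2 (value 3): max_ending_here = 3, max_so_far = 3
Position 3 (value -3): max_ending_here = 0, max_so_far = 3
Position 4 (value -8): max_ending_here = -8, max_so_far = 3
Position 5 (value -6): max_ending_here = -6, max_so_far = 3

Maximum subarray: [3]
Maximum sum: 3

The maximum subarray is [3] with sum 3. This subarray runs from index 2 to index 2.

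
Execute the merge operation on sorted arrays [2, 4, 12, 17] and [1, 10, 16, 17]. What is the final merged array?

Merging process:

Compare 2 vs 1: take 1 from right. Merged: [1]
Compare 2 vs 10: take 2 from left. Merged: [1, 2]
Compare 4 vs 10: take 4 from left. Merged: [1, 2, 4]
Compare 12 vs 10: take 10 from right. Merged: [1, 2, 4, 10]
Compare 12 vs 16: take 12 from left. Merged: [1, 2, 4, 10, 12]
Compare 17 vs 16: take 16 from right. Merged: [1, 2, 4, 10, 12, 16]
Compare 17 vs 17: take 17 from left. Merged: [1, 2, 4, 10, 12, 16, 17]
Append remaining from right: [17]. Merged: [1, 2, 4, 10, 12, 16, 17, 17]

Final merged array: [1, 2, 4, 10, 12, 16, 17, 17]
Total comparisons: 7

The merged array is [1, 2, 4, 10, 12, 16, 17, 17], requiring 7 comparisons. The merge step runs in O(n) time where n is the total number of elements.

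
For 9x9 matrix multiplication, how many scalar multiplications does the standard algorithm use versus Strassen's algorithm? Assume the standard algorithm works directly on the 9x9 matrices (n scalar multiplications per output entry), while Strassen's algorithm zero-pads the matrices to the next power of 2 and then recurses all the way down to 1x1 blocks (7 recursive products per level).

Matrix multiplication for 9x9 matrices:

Strassen's algorithm requires power-of-2 dimensions. Pad 9x9 to 16x16 (next power of 2).

Standard algorithm: 9^3 = 729 multiplications
Strassen's algorithm: 7^(log2(16)) = 7^4 = 2401 multiplications
Difference: 729 - 2401 = -1672 (Strassen uses MORE here due to padding overhead — for small or just-over-power-of-2 n, padding can outweigh the per-level savings)

Standard: 729 multiplications (9^3). Strassen: 2401 multiplications (7^4, after padding to 16x16). Strassen reduces 8 recursive multiplications to 7 at each level.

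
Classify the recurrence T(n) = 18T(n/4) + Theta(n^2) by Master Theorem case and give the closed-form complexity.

Master Theorem for T(n) = 18T(n/4) + O(n^2):

a = 18, b = 4, c = 2
log_b(a) = log_4(18) = 2.0850

Case 1: c = 2 < log_4(18) = 2.0850
T(n) = O(n^(log_4 18))

For T(n) = 18T(n/4) + O(n^2): log_4(18) = 2.0850. This is Case 1 of the Master Theorem (c < log_b(a), work dominated by leaves), giving O(n^(log_4 18)).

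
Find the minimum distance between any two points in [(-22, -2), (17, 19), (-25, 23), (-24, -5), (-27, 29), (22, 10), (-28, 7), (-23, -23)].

Computing all pairwise distances among 8 points:

d((-22, -2), (17, 19)) = 44.2945
d((-22, -2), (-25, 23)) = 25.1794
d((-22, -2), (-24, -5)) = 3.6056 <-- minimum
d((-22, -2), (-27, 29)) = 31.4006
d((-22, -2), (22, 10)) = 45.607
d((-22, -2), (-28, 7)) = 10.8167
d((-22, -2), (-23, -23)) = 21.0238
d((17, 19), (-25, 23)) = 42.19
d((17, 19), (-24, -5)) = 47.5079
d((17, 19), (-27, 29)) = 45.1221
d((17, 19), (22, 10)) = 10.2956
d((17, 19), (-28, 7)) = 46.5725
d((17, 19), (-23, -23)) = 58.0
d((-25, 23), (-24, -5)) = 28.0179
d((-25, 23), (-27, 29)) = 6.3246
d((-25, 23), (22, 10)) = 48.7647
d((-25, 23), (-28, 7)) = 16.2788
d((-25, 23), (-23, -23)) = 46.0435
d((-24, -5), (-27, 29)) = 34.1321
d((-24, -5), (22, 10)) = 48.3839
d((-24, -5), (-28, 7)) = 12.6491
d((-24, -5), (-23, -23)) = 18.0278
d((-27, 29), (22, 10)) = 52.5547
d((-27, 29), (-28, 7)) = 22.0227
d((-27, 29), (-23, -23)) = 52.1536
d((22, 10), (-28, 7)) = 50.0899
d((22, 10), (-23, -23)) = 55.8032
d((-28, 7), (-23, -23)) = 30.4138

Closest pair: (-22, -2) and (-24, -5) with distance 3.6056

The closest pair is (-22, -2) and (-24, -5) with Euclidean distance 3.6056. For 8 points, brute-force pairwise comparison is shown above. For large n, the divide-and-conquer algorithm (sort by x, recurse on halves, check the dividing strip) achieves O(n log n).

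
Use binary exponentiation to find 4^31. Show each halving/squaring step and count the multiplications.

Computing 4^31 by squaring (build up from 4^1; each line after the first costs one multiplication):

4^1 = 4
4^2 = (4^1)^2 = 4^2 = 16
4^3 = 4 * 4^2 = 4 * 16 = 64
4^6 = (4^3)^2 = 64^2 = 4096
4^7 = 4 * 4^6 = 4 * 4096 = 16384
4^14 = (4^7)^2 = 16384^2 = 268435456
4^15 = 4 * 4^14 = 4 * 268435456 = 1073741824
4^30 = (4^15)^2 = 1073741824^2 = 1152921504606846976
4^31 = 4 * 4^30 = 4 * 1152921504606846976 = 4611686018427387904

Result: 4611686018427387904
Multiplications needed: 8 (8 lines after 4^1)

4^31 = 4611686018427387904. Using exponentiation by squaring, this requires 8 multiplications. The key idea: if the exponent is even, square the half-power; if odd, multiply by the base once.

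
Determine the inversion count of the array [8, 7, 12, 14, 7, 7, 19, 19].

Finding inversions in [8, 7, 12, 14, 7, 7, 19, 19]:

(0, 1): arr[0]=8 > arr[1]=7
(0, 4): arr[0]=8 > arr[4]=7
(0, 5): arr[0]=8 > arr[5]=7
(2, 4): arr[2]=12 > arr[4]=7
(2, 5): arr[2]=12 > arr[5]=7
(3, 4): arr[3]=14 > arr[4]=7
(3, 5): arr[3]=14 > arr[5]=7

Total inversions: 7

The array has 7 inversion(s): (0,1), (0,4), (0,5), (2,4), (2,5), (3,4), (3,5). Each pair (i,j) satisfies i < j and arr[i] > arr[j].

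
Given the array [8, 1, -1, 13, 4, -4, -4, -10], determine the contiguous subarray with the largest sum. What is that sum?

Using Kadane's algorithm on [8, 1, -1, 13, 4, -4, -4, -10]:

Scanning through the array:
Position 1 (value 1): max_ending_here = 9, max_so_far = 9
Position 2 (value -1): max_ending_here = 8, max_so_far = 9
Position 3 (value 13): max_ending_here = 21, max_so_far = 21
Position 4 (value 4): max_ending_here = 25, max_so_far = 25
Position 5 (value -4): max_ending_here = 21, max_so_far = 25
Position 6 (value -4): max_ending_here = 17, max_so_far = 25
Position 7 (value -10): max_ending_here = 7, max_so_far = 25

Maximum subarray: [8, 1, -1, 13, 4]
Maximum sum: 25

The maximum subarray is [8, 1, -1, 13, 4] with sum 25. This subarray runs from index 0 to index 4.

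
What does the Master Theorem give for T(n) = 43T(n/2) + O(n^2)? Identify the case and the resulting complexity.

Master Theorem for T(n) = 43T(n/2) + O(n^2):

a = 43, b = 2, c = 2
log_b(a) = log_2(43) = 5.4263

Case 1: c = 2 < log_2(43) = 5.4263
T(n) = O(n^(log_2 43))

For T(n) = 43T(n/2) + O(n^2): log_2(43) = 5.4263. This is Case 1 of the Master Theorem (c < log_b(a), work dominated by leaves), giving O(n^(log_2 43)).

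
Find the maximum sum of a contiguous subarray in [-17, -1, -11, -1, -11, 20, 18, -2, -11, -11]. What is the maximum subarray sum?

Using Kadane's algorithm on [-17, -1, -11, -1, -11, 20, 18, -2, -11, -11]:

Scanning through the array:
Position 1 (value -1): max_ending_here = -1, max_so_far = -1
Position 2 (value -11): max_ending_here = -11, max_so_far = -1
Position 3 (value -1): max_ending_here = -1, max_so_far = -1
Position 4 (value -11): max_ending_here = -11, max_so_far = -1
Position 5 (value 20): max_ending_here = 20, max_so_far = 20
Position 6 (value 18): max_ending_here = 38, max_so_far = 38
Position 7 (value -2): max_ending_here = 36, max_so_far = 38
Position 8 (value -11): max_ending_here = 25, max_so_far = 38
Position 9 (value -11): max_ending_here = 14, max_so_far = 38

Maximum subarray: [20, 18]
Maximum sum: 38

The maximum subarray is [20, 18] with sum 38. This subarray runs from index 5 to index 6.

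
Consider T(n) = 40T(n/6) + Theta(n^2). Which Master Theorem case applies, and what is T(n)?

Master Theorem for T(n) = 40T(n/6) + O(n^2):

a = 40, b = 6, c = 2
log_b(a) = log_6(40) = 2.0588

Case 1: c = 2 < log_6(40) = 2.0588
T(n) = O(n^(log_6 40))

For T(n) = 40T(n/6) + O(n^2): log_6(40) = 2.0588. This is Case 1 of the Master Theorem (c < log_b(a), work dominated by leaves), giving O(n^(log_6 40)).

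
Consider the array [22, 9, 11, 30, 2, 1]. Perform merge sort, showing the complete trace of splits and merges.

Merge sort trace:

Split: [22, 9, 11, 30, 2, 1] -> [22, 9, 11] and [30, 2, 1]
  Split: [22, 9, 11] -> [22] and [9, 11]
    Split: [9, 11] -> [9] and [11]
    Merge: [9] + [11] -> [9, 11]
  Merge: [22] + [9, 11] -> [9, 11, 22]
  Split: [30, 2, 1] -> [30] and [2, 1]
    Split: [2, 1] -> [2] and [1]
    Merge: [2] + [1] -> [1, 2]
  Merge: [30] + [1, 2] -> [1, 2, 30]
Merge: [9, 11, 22] + [1, 2, 30] -> [1, 2, 9, 11, 22, 30]

Final sorted array: [1, 2, 9, 11, 22, 30]

The merge sort proceeds by recursively splitting the array and merging sorted halves.
After all merges, the sorted array is [1, 2, 9, 11, 22, 30].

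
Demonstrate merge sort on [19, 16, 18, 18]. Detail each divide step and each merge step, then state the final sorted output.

Merge sort trace:

Split: [19, 16, 18, 18] -> [19, 16] and [18, 18]
  Split: [19, 16] -> [19] and [16]
  Merge: [19] + [16] -> [16, 19]
  Split: [18, 18] -> [18] and [18]
  Merge: [18] + [18] -> [18, 18]
Merge: [16, 19] + [18, 18] -> [16, 18, 18, 19]

Final sorted array: [16, 18, 18, 19]

The merge sort proceeds by recursively splitting the array and merging sorted halves.
After all merges, the sorted array is [16, 18, 18, 19].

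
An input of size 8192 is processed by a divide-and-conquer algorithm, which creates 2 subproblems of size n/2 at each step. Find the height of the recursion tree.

For divide and conquer with division factor 2:

Problem sizes at each level:
Level 0: 8192
Level 1: 4096
Level 2: 2048
Level 3: 1024
Level 4: 512
Level 5: 256
Level 6: 128
Level 7: 64
Level 8: 32
Level 9: 16
Level 10: 8
Level 11: 4
Level 12: 2
Level 13: 1

The root is level 0 and the size-1 base case is level 13 (the tree spans levels 0 through 13, i.e. 14 levels counting the root), so the depth is the number of divisions: log_2(8192) = 13

The recursion tree depth is log_2(8192) = 13. At each level, the problem size is divided by 2, so it takes 13 divisions to reduce to a base case of size 1. The algorithm makes 2 recursive calls at each level.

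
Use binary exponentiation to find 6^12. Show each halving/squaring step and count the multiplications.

Computing 6^12 by squaring (build up from 6^1; each line after the first costs one multiplication):

6^1 = 6
6^2 = (6^1)^2 = 6^2 = 36
6^3 = 6 * 6^2 = 6 * 36 = 216
6^6 = (6^3)^2 = 216^2 = 46656
6^12 = (6^6)^2 = 46656^2 = 2176782336

Result: 2176782336
Multiplications needed: 4 (4 lines after 6^1)

6^12 = 2176782336. Using exponentiation by squaring, this requires 4 multiplications. The key idea: if the exponent is even, square the half-power; if odd, multiply by the base once.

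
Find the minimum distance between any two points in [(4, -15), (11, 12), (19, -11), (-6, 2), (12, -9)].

Computing all pairwise distances among 5 points:

d((4, -15), (11, 12)) = 27.8927
d((4, -15), (19, -11)) = 15.5242
d((4, -15), (-6, 2)) = 19.7231
d((4, -15), (12, -9)) = 10.0
d((11, 12), (19, -11)) = 24.3516
d((11, 12), (-6, 2)) = 19.7231
d((11, 12), (12, -9)) = 21.0238
d((19, -11), (-6, 2)) = 28.178
d((19, -11), (12, -9)) = 7.2801 <-- minimum
d((-6, 2), (12, -9)) = 21.095

Closest pair: (19, -11) and (12, -9) with distance 7.2801

The closest pair is (19, -11) and (12, -9) with Euclidean distance 7.2801. For 5 points, brute-force pairwise comparison is shown above. For large n, the divide-and-conquer algorithm (sort by x, recurse on halves, check the dividing strip) achieves O(n log n).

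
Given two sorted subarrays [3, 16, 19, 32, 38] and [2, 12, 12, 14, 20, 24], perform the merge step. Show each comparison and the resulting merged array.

Merging process:

Compare 3 vs 2: take 2 from right. Merged: [2]
Compare 3 vs 12: take 3 from left. Merged: [2, 3]
Compare 16 vs 12: take 12 from right. Merged: [2, 3, 12]
Compare 16 vs 12: take 12 from right. Merged: [2, 3, 12, 12]
Compare 16 vs 14: take 14 from right. Merged: [2, 3, 12, 12, 14]
Compare 16 vs 20: take 16 from left. Merged: [2, 3, 12, 12, 14, 16]
Compare 19 vs 20: take 19 from left. Merged: [2, 3, 12, 12, 14, 16, 19]
Compare 32 vs 20: take 20 from right. Merged: [2, 3, 12, 12, 14, 16, 19, 20]
Compare 32 vs 24: take 24 from right. Merged: [2, 3, 12, 12, 14, 16, 19, 20, 24]
Append remaining from left: [32, 38]. Merged: [2, 3, 12, 12, 14, 16, 19, 20, 24, 32, 38]

Final merged array: [2, 3, 12, 12, 14, 16, 19, 20, 24, 32, 38]
Total comparisons: 9

The merged array is [2, 3, 12, 12, 14, 16, 19, 20, 24, 32, 38], requiring 9 comparisons. The merge step runs in O(n) time where n is the total number of elements.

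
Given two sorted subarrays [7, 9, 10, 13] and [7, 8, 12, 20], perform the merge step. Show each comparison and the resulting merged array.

Merging process:

Compare 7 vs 7: take 7 from left. Merged: [7]
Compare 9 vs 7: take 7 from right. Merged: [7, 7]
Compare 9 vs 8: take 8 from right. Merged: [7, 7, 8]
Compare 9 vs 12: take 9 from left. Merged: [7, 7, 8, 9]
Compare 10 vs 12: take 10 from left. Merged: [7, 7, 8, 9, 10]
Compare 13 vs 12: take 12 from right. Merged: [7, 7, 8, 9, 10, 12]
Compare 13 vs 20: take 13 from left. Merged: [7, 7, 8, 9, 10, 12, 13]
Append remaining from right: [20]. Merged: [7, 7, 8, 9, 10, 12, 13, 20]

Final merged array: [7, 7, 8, 9, 10, 12, 13, 20]
Total comparisons: 7

The merged array is [7, 7, 8, 9, 10, 12, 13, 20], requiring 7 comparisons. The merge step runs in O(n) time where n is the total number of elements.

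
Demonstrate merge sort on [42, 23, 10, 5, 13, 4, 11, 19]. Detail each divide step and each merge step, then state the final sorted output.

Merge sort trace:

Split: [42, 23, 10, 5, 13, 4, 11, 19] -> [42, 23, 10, 5] and [13, 4, 11, 19]
  Split: [42, 23, 10, 5] -> [42, 23] and [10, 5]
    Split: [42, 23] -> [42] and [23]
    Merge: [42] + [23] -> [23, 42]
    Split: [10, 5] -> [10] and [5]
    Merge: [10] + [5] -> [5, 10]
  Merge: [23, 42] + [5, 10] -> [5, 10, 23, 42]
  Split: [13, 4, 11, 19] -> [13, 4] and [11, 19]
    Split: [13, 4] -> [13] and [4]
    Merge: [13] + [4] -> [4, 13]
    Split: [11, 19] -> [11] and [19]
    Merge: [11] + [19] -> [11, 19]
  Merge: [4, 13] + [11, 19] -> [4, 11, 13, 19]
Merge: [5, 10, 23, 42] + [4, 11, 13, 19] -> [4, 5, 10, 11, 13, 19, 23, 42]

Final sorted array: [4, 5, 10, 11, 13, 19, 23, 42]

The merge sort proceeds by recursively splitting the array and merging sorted halves.
After all merges, the sorted array is [4, 5, 10, 11, 13, 19, 23, 42].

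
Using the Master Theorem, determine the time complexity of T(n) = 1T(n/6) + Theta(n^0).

Master Theorem for T(n) = 1T(n/6) + O(n^0):

a = 1, b = 6, c = 0
log_b(a) = log_6(1) = 0.0000

Case 2: c = 0 = log_6(1) = 0.0000
T(n) = O(n^0 log n) = O(log n)

For T(n) = 1T(n/6) + O(n^0): log_6(1) = 0.0000. This is Case 2 of the Master Theorem (c = log_b(a), equal work at all levels), giving O(log n).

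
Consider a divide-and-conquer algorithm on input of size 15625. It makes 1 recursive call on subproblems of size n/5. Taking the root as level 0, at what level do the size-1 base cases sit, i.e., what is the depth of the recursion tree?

For divide and conquer with division factor 5:

Problem sizes at each level:
Level 0: 15625
Level 1: 3125
Level 2: 625
Level 3: 125
Level 4: 25
Level 5: 5
Level 6: 1

The root is level 0 and the size-1 base case is level 6 (the tree spans levels 0 through 6, i.e. 7 levels counting the root), so the depth is the number of divisions: log_5(15625) = 6

The recursion tree depth is log_5(15625) = 6. At each level, the problem size is divided by 5, so it takes 6 divisions to reduce to a base case of size 1. The algorithm makes 1 recursive call at each level.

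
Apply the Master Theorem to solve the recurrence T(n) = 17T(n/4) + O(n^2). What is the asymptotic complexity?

Master Theorem for T(n) = 17T(n/4) + O(n^2):

a = 17, b = 4, c = 2
log_b(a) = log_4(17) = 2.0437

Case 1: c = 2 < log_4(17) = 2.0437
T(n) = O(n^(log_4 17))

For T(n) = 17T(n/4) + O(n^2): log_4(17) = 2.0437. This is Case 1 of the Master Theorem (c < log_b(a), work dominated by leaves), giving O(n^(log_4 17)).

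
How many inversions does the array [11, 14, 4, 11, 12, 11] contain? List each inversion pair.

Finding inversions in [11, 14, 4, 11, 12, 11]:

(0, 2): arr[0]=11 > arr[2]=4
(1, 2): arr[1]=14 > arr[2]=4
(1, 3): arr[1]=14 > arr[3]=11
(1, 4): arr[1]=14 > arr[4]=12
(1, 5): arr[1]=14 > arr[5]=11
(4, 5): arr[4]=12 > arr[5]=11

Total inversions: 6

The array has 6 inversion(s): (0,2), (1,2), (1,3), (1,4), (1,5), (4,5). Each pair (i,j) satisfies i < j and arr[i] > arr[j].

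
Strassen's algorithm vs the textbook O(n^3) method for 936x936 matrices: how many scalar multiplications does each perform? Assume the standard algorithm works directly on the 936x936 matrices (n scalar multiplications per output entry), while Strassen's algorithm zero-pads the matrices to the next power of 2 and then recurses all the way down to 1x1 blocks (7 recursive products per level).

Matrix multiplication for 936x936 matrices:

Strassen's algorithm requires power-of-2 dimensions. Pad 936x936 to 1024x1024 (next power of 2).

Standard algorithm: 936^3 = 820025856 multiplications
Strassen's algorithm: 7^(log2(1024)) = 7^10 = 282475249 multiplications
Savings: 820025856 - 282475249 = 537550607 multiplications

Standard: 820025856 multiplications (936^3). Strassen: 282475249 multiplications (7^10, after padding to 1024x1024). Strassen reduces 8 recursive multiplications to 7 at each level.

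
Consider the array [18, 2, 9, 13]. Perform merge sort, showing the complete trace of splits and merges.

Merge sort trace:

Split: [18, 2, 9, 13] -> [18, 2] and [9, 13]
  Split: [18, 2] -> [18] and [2]
  Merge: [18] + [2] -> [2, 18]
  Split: [9, 13] -> [9] and [13]
  Merge: [9] + [13] -> [9, 13]
Merge: [2, 18] + [9, 13] -> [2, 9, 13, 18]

Final sorted array: [2, 9, 13, 18]

The merge sort proceeds by recursively splitting the array and merging sorted halves.
After all merges, the sorted array is [2, 9, 13, 18].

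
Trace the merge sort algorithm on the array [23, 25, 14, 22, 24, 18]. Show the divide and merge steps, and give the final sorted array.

Merge sort trace:

Split: [23, 25, 14, 22, 24, 18] -> [23, 25, 14] and [22, 24, 18]
  Split: [23, 25, 14] -> [23] and [25, 14]
    Split: [25, 14] -> [25] and [14]
    Merge: [25] + [14] -> [14, 25]
  Merge: [23] + [14, 25] -> [14, 23, 25]
  Split: [22, 24, 18] -> [22] and [24, 18]
    Split: [24, 18] -> [24] and [18]
    Merge: [24] + [18] -> [18, 24]
  Merge: [22] + [18, 24] -> [18, 22, 24]
Merge: [14, 23, 25] + [18, 22, 24] -> [14, 18, 22, 23, 24, 25]

Final sorted array: [14, 18, 22, 23, 24, 25]

The merge sort proceeds by recursively splitting the array and merging sorted halves.
After all merges, the sorted array is [14, 18, 22, 23, 24, 25].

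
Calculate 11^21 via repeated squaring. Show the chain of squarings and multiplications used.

Computing 11^21 by squaring (build up from 11^1; each line after the first costs one multiplication):

11^1 = 11
11^2 = (11^1)^2 = 11^2 = 121
11^4 = (11^2)^2 = 121^2 = 14641
11^5 = 11 * 11^4 = 11 * 14641 = 161051
11^10 = (11^5)^2 = 161051^2 = 25937424601
11^20 = (11^10)^2 = 25937424601^2 = 672749994932560009201
11^21 = 11 * 11^20 = 11 * 672749994932560009201 = 7400249944258160101211

Result: 7400249944258160101211
Multiplications needed: 6 (6 lines after 11^1)

11^21 = 7400249944258160101211. Using exponentiation by squaring, this requires 6 multiplications. The key idea: if the exponent is even, square the half-power; if odd, multiply by the base once.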